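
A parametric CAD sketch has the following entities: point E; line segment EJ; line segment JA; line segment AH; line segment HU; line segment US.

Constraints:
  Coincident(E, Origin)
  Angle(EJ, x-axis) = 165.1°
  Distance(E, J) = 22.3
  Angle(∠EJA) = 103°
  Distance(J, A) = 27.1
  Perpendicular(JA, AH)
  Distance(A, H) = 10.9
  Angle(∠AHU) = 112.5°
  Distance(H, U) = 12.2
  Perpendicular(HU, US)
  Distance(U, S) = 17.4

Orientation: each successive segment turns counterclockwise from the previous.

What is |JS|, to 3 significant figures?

9.18

E is at the origin; EJ runs at 165.1° with length 22.3, so J = (-21.6, 5.73). ∠EJA = 103.0° gives JA at -118° from the x-axis; with |JA| = 27.1, A = (-34.2, -18.2). JA ⟂ AH, so AH runs at -27.9°; with |AH| = 10.9, H = (-24.6, -23.3). ∠AHU = 112.5° gives HU at 39.6° from the x-axis; with |HU| = 12.2, U = (-15.2, -15.5). HU is perpendicular to US, so US runs at 130°; with |US| = 17.4, S = (-26.3, -2.13). Then |JS| = |S − J| = 9.18.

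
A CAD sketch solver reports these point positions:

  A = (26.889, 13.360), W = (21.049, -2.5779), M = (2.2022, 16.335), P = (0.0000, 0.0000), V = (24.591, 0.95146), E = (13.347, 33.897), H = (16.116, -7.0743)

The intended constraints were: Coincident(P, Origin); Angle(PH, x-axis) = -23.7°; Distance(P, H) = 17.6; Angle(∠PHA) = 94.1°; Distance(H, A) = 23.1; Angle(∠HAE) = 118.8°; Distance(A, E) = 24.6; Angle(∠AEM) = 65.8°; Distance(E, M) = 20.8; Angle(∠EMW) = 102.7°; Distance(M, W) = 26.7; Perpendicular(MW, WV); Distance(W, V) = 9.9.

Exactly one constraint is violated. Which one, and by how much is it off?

Distance(W, V) = 9.9 — off by 4.90.

P = (0.00, 0.00) ✓; PH at -23.70° ✓; |PH| = 17.60 ✓; ∠PHA = 94.10° ✓; |HA| = 23.10 ✓; ∠HAE = 118.8° ✓; |AE| = 24.60 ✓; ∠AEM = 65.80° ✓; |EM| = 20.80 ✓; ∠EMW = 102.7° ✓; |MW| = 26.70 ✓; ∠(MW, WV) = 90.00° ✓; |WV| = 5.000 ✗.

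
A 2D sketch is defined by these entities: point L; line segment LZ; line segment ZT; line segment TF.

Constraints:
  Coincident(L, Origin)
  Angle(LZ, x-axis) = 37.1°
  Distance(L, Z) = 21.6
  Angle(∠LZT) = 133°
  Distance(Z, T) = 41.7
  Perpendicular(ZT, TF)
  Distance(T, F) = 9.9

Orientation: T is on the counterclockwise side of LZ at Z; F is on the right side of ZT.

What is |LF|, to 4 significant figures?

62.01

L is at the origin; LZ runs at 37.1° with length 21.6, so Z = 21.6·(cos 37.1°, sin 37.1°) = (17.23, 13.03). ∠LZT = 133.0°, so ZT runs at 37.1° + (180° − 133.0°) = 84.10° from the x-axis; with |ZT| = 41.7, T = Z + 41.7·(cos 84.10°, sin 84.10°) = (21.51, 54.51). ZT is perpendicular to TF; with |TF| = 9.9 on the right of ZT, F = T + 9.9·(0.9947, -0.1028) = (31.36, 53.49). Then |LF| = |F − L| = 62.01.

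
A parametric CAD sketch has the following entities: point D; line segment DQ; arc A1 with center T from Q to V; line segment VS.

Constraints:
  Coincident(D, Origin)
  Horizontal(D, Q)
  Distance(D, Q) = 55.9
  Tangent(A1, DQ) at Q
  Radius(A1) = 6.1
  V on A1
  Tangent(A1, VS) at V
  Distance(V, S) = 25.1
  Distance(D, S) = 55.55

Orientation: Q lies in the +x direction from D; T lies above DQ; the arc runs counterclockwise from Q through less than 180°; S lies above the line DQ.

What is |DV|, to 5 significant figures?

61.662

Checks: |TV| = 6.100 ✓; ∠(TV, VS) = 90.00° ✓; |VS| = 25.10 ✓; |DS| = 55.55 ✓.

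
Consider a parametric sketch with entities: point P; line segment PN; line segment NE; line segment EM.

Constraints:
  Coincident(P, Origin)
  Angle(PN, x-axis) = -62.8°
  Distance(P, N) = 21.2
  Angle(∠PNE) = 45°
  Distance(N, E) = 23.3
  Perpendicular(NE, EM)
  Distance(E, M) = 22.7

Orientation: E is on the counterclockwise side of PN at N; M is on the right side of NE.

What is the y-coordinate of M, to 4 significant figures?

-3.610

P is at the origin; PN runs at -62.8° with length 21.2, so N = 21.2·(cos -62.8°, sin -62.8°) = (9.690, -18.86). ∠PNE = 45.0°, so NE runs at -62.8° + (180° − 45.0°) = 72.20° from the x-axis; with |NE| = 23.3, E = N + 23.3·(cos 72.20°, sin 72.20°) = (16.81, 3.329). NE ⟂ EM; with |EM| = 22.7 on the right of NE, M = E + 22.7·(0.9521, -0.3057) = (38.43, -3.610). So M.y = -3.610.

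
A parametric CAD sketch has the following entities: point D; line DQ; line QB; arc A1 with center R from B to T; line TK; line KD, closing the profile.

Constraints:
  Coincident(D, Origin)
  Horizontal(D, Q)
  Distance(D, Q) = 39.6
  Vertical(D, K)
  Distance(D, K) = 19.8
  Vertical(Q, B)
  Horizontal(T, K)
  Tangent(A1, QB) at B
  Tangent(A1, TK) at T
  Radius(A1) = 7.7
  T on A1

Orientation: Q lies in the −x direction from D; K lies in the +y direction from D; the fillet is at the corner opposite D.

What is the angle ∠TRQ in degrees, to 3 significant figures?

148°

The virtual corner opposite D is at (-39.6, 19.8). A1 meets QB tangentially, so RB is at right angles to QB and the tangent condition forces RT to be normal to TK, with radius 7.7, so the center R sits 7.7 in from both sides at R = (-31.9, 12.1). That places the tangent points at B = (-39.6, 12.1) on QB and T = (-31.9, 19.8) on TK. Then cos ∠TRQ = RT·RQ / (|RT||RQ|), giving 148°.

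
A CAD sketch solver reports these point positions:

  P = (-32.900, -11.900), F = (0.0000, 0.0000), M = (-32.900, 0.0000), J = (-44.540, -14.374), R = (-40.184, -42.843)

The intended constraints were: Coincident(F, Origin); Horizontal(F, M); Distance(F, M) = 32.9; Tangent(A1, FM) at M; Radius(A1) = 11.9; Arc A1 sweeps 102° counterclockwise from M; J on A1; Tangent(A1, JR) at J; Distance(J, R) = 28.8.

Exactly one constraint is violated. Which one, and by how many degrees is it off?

Tangent(A1, JR) at J — off by 3.30°.

F = (0.00, 0.00) ✓; F.y = 0.00, M.y = 0.00 ✓; |FM| = 32.90 ✓; ∠(PM, MF) = 90.00° ✓; |PM| = 11.90 ✓; bearing(P→J) − bearing(P→M) = 102.0° ✓; |PJ| = 11.90 ✓; ∠(PJ, JR) = 93.30° ✗; |JR| = 28.80 ✓.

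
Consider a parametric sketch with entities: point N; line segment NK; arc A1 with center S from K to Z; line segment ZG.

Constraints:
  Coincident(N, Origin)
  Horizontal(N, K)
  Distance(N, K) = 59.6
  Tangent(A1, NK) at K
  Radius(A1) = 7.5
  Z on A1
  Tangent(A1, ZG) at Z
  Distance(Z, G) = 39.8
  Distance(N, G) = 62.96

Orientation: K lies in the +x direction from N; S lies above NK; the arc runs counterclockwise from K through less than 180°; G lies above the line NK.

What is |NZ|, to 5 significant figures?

66.893

N is at the origin; NK is horizontal with |NK| = 59.6 and K on the +x side, so K = (59.600, 0.0000). A1 meets NK tangentially, so SK is at right angles to NK, so S = K + (0, 7.5) = (59.600, 7.5000). Since SZ ⟂ ZG (tangency), |SG| = √(7.5² + 39.8²) = 40.500 regardless of where Z sits on A1. So G lies on both circle(N, 62.96) and circle(S, 40.500); the above-NK intersection is G = (44.113, 44.922). Z is the foot of the tangent from G: Z = (65.879, 11.602).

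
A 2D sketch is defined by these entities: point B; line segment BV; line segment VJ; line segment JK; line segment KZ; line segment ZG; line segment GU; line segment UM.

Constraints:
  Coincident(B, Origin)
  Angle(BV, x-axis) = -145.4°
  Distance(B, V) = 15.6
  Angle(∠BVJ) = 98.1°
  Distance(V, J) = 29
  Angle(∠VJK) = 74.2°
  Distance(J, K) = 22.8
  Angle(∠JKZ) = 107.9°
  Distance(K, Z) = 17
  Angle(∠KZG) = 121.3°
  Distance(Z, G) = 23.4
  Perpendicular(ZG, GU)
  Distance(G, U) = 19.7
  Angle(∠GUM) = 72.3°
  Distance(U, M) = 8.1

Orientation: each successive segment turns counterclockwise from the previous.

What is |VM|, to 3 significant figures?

11.6

ZG ⟂ GU, so GU runs at -96.9°; with |GU| = 19.7, U = (-15.7, -20.7). ∠GUM = 72.3° gives UM at 10.8° from the x-axis; with |UM| = 8.1, M = (-7.70, -19.2). Then |VM| = |M − V| = 11.6.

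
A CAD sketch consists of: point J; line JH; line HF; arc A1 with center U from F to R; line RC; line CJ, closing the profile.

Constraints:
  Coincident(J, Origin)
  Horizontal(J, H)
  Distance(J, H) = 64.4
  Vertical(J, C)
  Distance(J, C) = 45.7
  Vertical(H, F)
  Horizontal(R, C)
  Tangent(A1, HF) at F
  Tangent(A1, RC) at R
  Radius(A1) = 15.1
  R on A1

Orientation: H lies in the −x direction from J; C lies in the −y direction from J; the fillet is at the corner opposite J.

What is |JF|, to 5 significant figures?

71.300

J is at the origin; JH is horizontal with |JH| = 64.4 and H on the −x side, so H = (-64.400, 0.0000). J and C share the same x with |JC| = 45.7 and C on the −y side, so C = (0.0000, -45.700). The virtual corner opposite J is at (-64.400, -45.700). Tangency of A1 to HF means the radius UF is perpendicular to HF and tangency of A1 to RC means the radius UR is perpendicular to RC, with radius 15.1, so the center U sits 15.1 in from both sides at U = (-49.300, -30.600). That places the tangent points at F = (-64.400, -30.600) on HF and R = (-49.300, -45.700) on RC. Then |JF| = |F − J| = 71.300.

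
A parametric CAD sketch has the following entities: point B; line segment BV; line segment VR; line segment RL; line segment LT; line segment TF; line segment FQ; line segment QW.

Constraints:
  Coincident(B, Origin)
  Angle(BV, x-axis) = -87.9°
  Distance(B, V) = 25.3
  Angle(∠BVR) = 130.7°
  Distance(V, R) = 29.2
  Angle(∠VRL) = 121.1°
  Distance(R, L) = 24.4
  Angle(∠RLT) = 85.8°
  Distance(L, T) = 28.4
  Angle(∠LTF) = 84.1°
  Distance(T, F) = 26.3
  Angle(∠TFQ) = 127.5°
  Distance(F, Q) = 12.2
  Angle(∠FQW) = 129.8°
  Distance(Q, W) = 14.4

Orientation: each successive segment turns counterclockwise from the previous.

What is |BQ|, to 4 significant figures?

36.21

∠LTF = 84.1° gives TF at -149.6° from the x-axis; with |TF| = 26.3, F = (12.17, -22.50). ∠TFQ = 127.5° gives FQ at -97.10° from the x-axis; with |FQ| = 12.2, Q = (10.66, -34.61). Then |BQ| = |Q − B| = 36.21.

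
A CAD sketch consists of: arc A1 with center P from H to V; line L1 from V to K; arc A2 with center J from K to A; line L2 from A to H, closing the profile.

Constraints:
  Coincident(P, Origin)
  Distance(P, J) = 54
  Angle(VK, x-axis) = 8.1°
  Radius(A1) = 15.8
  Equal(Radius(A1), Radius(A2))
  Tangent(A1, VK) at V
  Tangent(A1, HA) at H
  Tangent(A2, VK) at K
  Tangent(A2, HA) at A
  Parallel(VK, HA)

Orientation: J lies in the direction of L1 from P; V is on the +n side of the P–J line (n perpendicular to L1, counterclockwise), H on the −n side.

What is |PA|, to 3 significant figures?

56.3

The slot axis is L1's direction at 8.1°, so u = (cos 8.1°, sin 8.1°) = (0.990, 0.141) and n = (−sin 8.1°, cos 8.1°) = (-0.141, 0.990). P is at the origin and J lies 54.0 along u from P, so J = 54.0·u = (53.5, 7.61). Tangency of A1 to both parallel lines with radius 15.8 puts V and H at P ± 15.8·n: V = (-2.23, 15.6), H = (2.23, -15.6). Equal radii place K and A the same way about J: K = J + 15.8·n = (51.2, 23.3), A = J − 15.8·n = (55.7, -8.03). Then |PA| = |A − P| = 56.3.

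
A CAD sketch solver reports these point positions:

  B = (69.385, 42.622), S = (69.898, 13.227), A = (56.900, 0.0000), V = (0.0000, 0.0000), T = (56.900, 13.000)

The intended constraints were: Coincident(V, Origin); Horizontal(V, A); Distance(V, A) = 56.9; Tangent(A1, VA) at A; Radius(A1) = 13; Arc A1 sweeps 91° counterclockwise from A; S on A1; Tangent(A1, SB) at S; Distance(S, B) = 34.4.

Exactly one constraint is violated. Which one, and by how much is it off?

Distance(S, B) = 34.4 — off by 5.00.

V = (0.00, 0.00) ✓; V.y = 0.00, A.y = 0.00 ✓; |VA| = 56.90 ✓; ∠(TA, AV) = 90.00° ✓; |TA| = 13.00 ✓; bearing(T→S) − bearing(T→A) = 91.00° ✓; |TS| = 13.00 ✓; ∠(TS, SB) = 90.00° ✓; |SB| = 29.40 ✗.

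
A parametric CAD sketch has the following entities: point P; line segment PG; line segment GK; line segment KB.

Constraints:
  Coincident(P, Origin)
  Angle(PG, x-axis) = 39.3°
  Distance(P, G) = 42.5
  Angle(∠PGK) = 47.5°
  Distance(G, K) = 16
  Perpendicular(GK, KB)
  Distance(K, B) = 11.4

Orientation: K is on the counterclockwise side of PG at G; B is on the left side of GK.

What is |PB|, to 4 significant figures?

23.64

∠PGK = 47.5°, so GK runs at 39.3° + (180° − 47.5°) = 171.8° from the x-axis; with |GK| = 16.0, K = G + 16.0·(cos 171.8°, sin 171.8°) = (17.05, 29.20). GK ⟂ KB; with |KB| = 11.4 on the left of GK, B = K + 11.4·(-0.1426, -0.9898) = (15.43, 17.92). Then |PB| = |B − P| = 23.64.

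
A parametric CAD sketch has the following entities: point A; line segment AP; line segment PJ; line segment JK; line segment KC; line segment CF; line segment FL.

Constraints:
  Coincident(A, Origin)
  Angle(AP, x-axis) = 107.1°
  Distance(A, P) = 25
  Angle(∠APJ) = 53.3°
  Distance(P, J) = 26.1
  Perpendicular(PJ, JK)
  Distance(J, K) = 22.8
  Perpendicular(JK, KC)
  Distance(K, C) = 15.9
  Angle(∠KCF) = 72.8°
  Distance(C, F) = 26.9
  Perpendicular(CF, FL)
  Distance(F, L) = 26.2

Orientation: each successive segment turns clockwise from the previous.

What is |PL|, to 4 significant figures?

43.45

∠KCF = 72.8° gives CF at 53.20° from the x-axis; with |CF| = 26.9, F = (10.72, 20.53). CF ⟂ FL, so FL runs at -36.80°; with |FL| = 26.2, L = (31.70, 4.840). Then |PL| = |L − P| = 43.45.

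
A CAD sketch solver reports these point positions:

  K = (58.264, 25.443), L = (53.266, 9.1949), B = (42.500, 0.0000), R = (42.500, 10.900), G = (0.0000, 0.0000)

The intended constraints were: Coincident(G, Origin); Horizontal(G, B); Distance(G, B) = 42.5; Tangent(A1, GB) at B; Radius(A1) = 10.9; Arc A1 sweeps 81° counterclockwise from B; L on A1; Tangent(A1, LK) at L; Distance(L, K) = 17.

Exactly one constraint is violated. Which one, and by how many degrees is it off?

Tangent(A1, LK) at L — off by 8.10°.

G = (0.00, 0.00) ✓; G.y = 0.00, B.y = 0.00 ✓; |GB| = 42.50 ✓; ∠(RB, BG) = 90.00° ✓; |RB| = 10.90 ✓; bearing(R→L) − bearing(R→B) = 81.00° ✓; |RL| = 10.90 ✓; ∠(RL, LK) = 98.10° ✗; |LK| = 17.00 ✓.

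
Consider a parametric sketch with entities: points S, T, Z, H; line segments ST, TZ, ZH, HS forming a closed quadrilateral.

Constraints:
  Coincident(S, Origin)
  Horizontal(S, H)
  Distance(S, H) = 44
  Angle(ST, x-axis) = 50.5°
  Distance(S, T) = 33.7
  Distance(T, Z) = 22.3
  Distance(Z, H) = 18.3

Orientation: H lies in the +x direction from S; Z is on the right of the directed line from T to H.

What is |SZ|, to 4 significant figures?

26.53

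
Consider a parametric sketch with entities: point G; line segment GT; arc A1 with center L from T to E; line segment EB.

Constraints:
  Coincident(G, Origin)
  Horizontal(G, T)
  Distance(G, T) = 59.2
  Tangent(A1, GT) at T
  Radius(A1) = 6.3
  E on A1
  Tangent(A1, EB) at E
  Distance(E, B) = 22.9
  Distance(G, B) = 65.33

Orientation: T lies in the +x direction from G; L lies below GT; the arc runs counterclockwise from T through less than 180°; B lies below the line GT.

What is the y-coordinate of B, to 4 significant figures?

-30.02

Checks: |LE| = 6.300 ✓; ∠(LE, EB) = 90.00° ✓; |EB| = 22.90 ✓; |GB| = 65.33 ✓.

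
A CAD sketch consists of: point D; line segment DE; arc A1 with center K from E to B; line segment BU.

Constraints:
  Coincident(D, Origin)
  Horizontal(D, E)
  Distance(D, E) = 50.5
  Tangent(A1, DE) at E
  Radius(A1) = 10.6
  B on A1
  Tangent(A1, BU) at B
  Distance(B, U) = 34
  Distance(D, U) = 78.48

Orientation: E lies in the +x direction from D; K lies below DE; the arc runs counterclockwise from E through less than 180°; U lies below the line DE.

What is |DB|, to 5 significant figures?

46.279

Checks: |KB| = 10.60 ✓; ∠(KB, BU) = 90.00° ✓; |BU| = 34.00 ✓; |DU| = 78.48 ✓.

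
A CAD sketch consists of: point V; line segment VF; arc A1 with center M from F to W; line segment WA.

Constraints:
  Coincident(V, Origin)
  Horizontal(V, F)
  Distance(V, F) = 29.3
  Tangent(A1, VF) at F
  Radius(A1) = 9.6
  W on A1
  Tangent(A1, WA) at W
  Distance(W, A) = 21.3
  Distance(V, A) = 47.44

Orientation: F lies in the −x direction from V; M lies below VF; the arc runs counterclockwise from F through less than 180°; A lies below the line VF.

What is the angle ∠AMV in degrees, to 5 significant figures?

121.56°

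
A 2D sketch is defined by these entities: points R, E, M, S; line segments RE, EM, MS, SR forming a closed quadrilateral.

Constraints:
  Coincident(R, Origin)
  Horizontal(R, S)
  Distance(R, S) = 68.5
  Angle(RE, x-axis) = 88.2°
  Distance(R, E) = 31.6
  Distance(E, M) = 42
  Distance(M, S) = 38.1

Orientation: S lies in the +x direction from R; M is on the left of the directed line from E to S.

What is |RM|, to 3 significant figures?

51.3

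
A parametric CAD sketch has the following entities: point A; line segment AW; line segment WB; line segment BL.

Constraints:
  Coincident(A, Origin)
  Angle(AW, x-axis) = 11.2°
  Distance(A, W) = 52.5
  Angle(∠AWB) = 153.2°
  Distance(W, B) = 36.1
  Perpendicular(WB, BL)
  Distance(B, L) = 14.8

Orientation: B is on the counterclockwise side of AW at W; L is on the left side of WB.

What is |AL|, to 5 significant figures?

83.434

A is at the origin; AW runs at 11.2° with length 52.5, so W = 52.5·(cos 11.2°, sin 11.2°) = (51.500, 10.197). ∠AWB = 153.2°, so WB runs at 11.2° + (180° − 153.2°) = 38.000° from the x-axis; with |WB| = 36.1, B = W + 36.1·(cos 38.000°, sin 38.000°) = (79.947, 32.423). The perpendicularity gives BL at right angles to WB; with |BL| = 14.8 on the left of WB, L = B + 14.8·(-0.61566, 0.78801) = (70.836, 44.085). Then |AL| = |L − A| = 83.434.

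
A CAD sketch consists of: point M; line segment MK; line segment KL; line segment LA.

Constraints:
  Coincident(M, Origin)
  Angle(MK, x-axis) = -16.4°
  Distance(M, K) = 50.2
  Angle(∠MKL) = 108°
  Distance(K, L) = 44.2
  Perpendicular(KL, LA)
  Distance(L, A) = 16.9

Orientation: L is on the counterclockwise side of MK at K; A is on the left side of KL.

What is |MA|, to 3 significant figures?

67.2

∠MKL = 108.0°, so KL runs at -16.4° + (180° − 108.0°) = 55.6° from the x-axis; with |KL| = 44.2, L = K + 44.2·(cos 55.6°, sin 55.6°) = (73.1, 22.3). KL is perpendicular to LA; with |LA| = 16.9 on the left of KL, A = L + 16.9·(-0.825, 0.565) = (59.2, 31.8). Then |MA| = |A − M| = 67.2.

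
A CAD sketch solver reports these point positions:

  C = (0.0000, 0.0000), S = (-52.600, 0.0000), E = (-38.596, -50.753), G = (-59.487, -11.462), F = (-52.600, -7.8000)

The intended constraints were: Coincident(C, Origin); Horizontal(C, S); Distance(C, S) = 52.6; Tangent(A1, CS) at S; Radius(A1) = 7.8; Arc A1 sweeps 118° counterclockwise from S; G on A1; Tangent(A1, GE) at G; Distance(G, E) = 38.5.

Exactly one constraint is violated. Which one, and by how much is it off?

Distance(G, E) = 38.5 — off by 6.00.

C = (0.00, 0.00) ✓; C.y = 0.00, S.y = 0.00 ✓; |CS| = 52.60 ✓; ∠(FS, SC) = 90.00° ✓; |FS| = 7.800 ✓; bearing(F→G) − bearing(F→S) = 118.0° ✓; |FG| = 7.800 ✓; ∠(FG, GE) = 90.00° ✓; |GE| = 44.50 ✗.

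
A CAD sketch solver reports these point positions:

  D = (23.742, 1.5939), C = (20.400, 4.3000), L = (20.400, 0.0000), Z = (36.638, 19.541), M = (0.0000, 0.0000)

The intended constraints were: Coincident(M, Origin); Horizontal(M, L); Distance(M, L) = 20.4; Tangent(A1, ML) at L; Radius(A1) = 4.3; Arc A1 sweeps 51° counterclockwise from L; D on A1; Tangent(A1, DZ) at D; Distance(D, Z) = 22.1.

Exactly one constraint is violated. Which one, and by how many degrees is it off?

Tangent(A1, DZ) at D — off by 3.30°.

M = (0.00, 0.00) ✓; M.y = 0.00, L.y = 0.00 ✓; |ML| = 20.40 ✓; ∠(CL, LM) = 90.00° ✓; |CL| = 4.300 ✓; bearing(C→D) − bearing(C→L) = 51.00° ✓; |CD| = 4.300 ✓; ∠(CD, DZ) = 86.70° ✗; |DZ| = 22.10 ✓.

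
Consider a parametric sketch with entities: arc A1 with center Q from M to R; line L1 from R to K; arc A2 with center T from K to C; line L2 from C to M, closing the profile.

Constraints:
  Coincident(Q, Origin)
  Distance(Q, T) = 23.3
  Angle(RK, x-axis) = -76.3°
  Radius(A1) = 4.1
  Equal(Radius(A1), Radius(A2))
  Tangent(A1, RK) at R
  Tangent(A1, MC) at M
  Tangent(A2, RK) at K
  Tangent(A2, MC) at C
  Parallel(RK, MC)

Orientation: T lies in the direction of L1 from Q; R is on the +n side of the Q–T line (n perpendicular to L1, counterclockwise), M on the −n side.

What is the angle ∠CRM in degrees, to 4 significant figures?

70.61°

The slot axis is L1's direction at -76.3°, so u = (cos -76.3°, sin -76.3°) = (0.2368, -0.9715) and n = (−sin -76.3°, cos -76.3°) = (0.9715, 0.2368). Q is at the origin and T lies 23.3 along u from Q, so T = 23.3·u = (5.518, -22.64). Tangency of A1 to both parallel lines with radius 4.1 puts R and M at Q ± 4.1·n: R = (3.983, 0.9710), M = (-3.983, -0.9710). Equal radii place K and C the same way about T: K = T + 4.1·n = (9.502, -21.67), C = T − 4.1·n = (1.535, -23.61). Then cos ∠CRM = RC·RM / (|RC||RM|), giving 70.61°.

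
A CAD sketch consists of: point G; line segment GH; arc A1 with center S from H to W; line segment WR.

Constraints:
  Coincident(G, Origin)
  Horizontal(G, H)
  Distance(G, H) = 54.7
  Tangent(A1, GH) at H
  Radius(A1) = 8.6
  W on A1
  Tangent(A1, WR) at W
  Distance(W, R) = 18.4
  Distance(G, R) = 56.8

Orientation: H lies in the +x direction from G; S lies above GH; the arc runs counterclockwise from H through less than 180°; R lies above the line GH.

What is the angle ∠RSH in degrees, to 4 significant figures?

164.6°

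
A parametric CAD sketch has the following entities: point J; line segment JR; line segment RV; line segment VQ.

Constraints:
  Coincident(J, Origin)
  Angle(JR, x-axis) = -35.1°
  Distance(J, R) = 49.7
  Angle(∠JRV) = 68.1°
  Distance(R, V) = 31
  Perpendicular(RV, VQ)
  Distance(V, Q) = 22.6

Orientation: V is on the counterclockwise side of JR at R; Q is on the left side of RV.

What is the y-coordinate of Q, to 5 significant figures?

6.7639

J is at the origin; JR runs at -35.1° with length 49.7, so R = 49.7·(cos -35.1°, sin -35.1°) = (40.662, -28.578). ∠JRV = 68.1°, so RV runs at -35.1° + (180° − 68.1°) = 76.800° from the x-axis; with |RV| = 31.0, V = R + 31.0·(cos 76.800°, sin 76.800°) = (47.741, 1.6032). RV ⟂ VQ; with |VQ| = 22.6 on the left of RV, Q = V + 22.6·(-0.97358, 0.22835) = (25.738, 6.7639). So Q.y = 6.7639.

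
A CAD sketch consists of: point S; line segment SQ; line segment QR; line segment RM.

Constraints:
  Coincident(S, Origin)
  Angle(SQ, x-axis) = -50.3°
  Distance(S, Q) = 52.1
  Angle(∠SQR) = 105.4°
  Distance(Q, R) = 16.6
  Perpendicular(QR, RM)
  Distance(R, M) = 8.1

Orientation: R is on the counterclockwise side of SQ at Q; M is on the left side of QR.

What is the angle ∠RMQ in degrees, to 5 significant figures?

63.990°

S is at the origin; SQ runs at -50.3° with length 52.1, so Q = 52.1·(cos -50.3°, sin -50.3°) = (33.280, -40.086). ∠SQR = 105.4°, so QR runs at -50.3° + (180° − 105.4°) = 24.300° from the x-axis; with |QR| = 16.6, R = Q + 16.6·(cos 24.300°, sin 24.300°) = (48.409, -33.255). QR ⟂ RM; with |RM| = 8.1 on the left of QR, M = R + 8.1·(-0.41151, 0.91140) = (45.076, -25.872). Then cos ∠RMQ = MR·MQ / (|MR||MQ|), giving 63.990°.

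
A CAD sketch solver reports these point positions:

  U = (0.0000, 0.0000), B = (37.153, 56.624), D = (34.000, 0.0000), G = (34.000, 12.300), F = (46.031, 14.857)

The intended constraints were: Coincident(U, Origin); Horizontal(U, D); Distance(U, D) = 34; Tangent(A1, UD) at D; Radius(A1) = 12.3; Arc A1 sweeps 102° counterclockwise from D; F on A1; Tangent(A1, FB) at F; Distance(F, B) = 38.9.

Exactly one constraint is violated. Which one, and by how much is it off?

Distance(F, B) = 38.9 — off by 3.80.

U = (0.00, 0.00) ✓; U.y = 0.00, D.y = 0.00 ✓; |UD| = 34.00 ✓; ∠(GD, DU) = 90.00° ✓; |GD| = 12.30 ✓; bearing(G→F) − bearing(G→D) = 102.0° ✓; |GF| = 12.30 ✓; ∠(GF, FB) = 90.00° ✓; |FB| = 42.70 ✗.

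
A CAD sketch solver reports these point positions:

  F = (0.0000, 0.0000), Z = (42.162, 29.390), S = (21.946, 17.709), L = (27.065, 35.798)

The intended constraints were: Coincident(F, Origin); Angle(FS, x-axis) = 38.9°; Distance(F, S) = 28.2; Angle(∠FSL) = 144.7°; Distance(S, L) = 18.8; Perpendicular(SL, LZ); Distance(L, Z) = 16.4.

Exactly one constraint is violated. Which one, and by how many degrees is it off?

Perpendicular(SL, LZ) — off by 7.20°.

F = (0.00, 0.00) ✓; FS at 38.90° ✓; |FS| = 28.20 ✓; ∠FSL = 144.7° ✓; |SL| = 18.80 ✓; ∠(SL, LZ) = 97.20° ✗; |LZ| = 16.40 ✓.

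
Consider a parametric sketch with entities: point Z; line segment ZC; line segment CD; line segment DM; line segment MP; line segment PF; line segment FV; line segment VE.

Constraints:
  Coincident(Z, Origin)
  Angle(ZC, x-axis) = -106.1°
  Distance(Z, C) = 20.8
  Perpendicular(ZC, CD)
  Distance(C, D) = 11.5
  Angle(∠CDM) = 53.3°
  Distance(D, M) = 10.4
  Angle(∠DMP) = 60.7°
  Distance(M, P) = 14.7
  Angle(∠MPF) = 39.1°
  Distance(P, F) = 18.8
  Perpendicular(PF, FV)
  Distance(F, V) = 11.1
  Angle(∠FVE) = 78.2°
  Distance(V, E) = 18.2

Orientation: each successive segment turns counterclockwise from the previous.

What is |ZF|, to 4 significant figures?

23.68

Z is at the origin; ZC runs at -106.1° with length 20.8, so C = (-5.768, -19.98). The perpendicularity gives CD at right angles to ZC, so CD runs at -16.10°; with |CD| = 11.5, D = (5.281, -23.17). ∠CDM = 53.3° gives DM at 110.6° from the x-axis; with |DM| = 10.4, M = (1.622, -13.44). ∠DMP = 60.7° gives MP at -130.1° from the x-axis; with |MP| = 14.7, P = (-7.847, -24.68). ∠MPF = 39.1° gives PF at 10.80° from the x-axis; with |PF| = 18.8, F = (10.62, -21.16). Then |ZF| = |F − Z| = 23.68.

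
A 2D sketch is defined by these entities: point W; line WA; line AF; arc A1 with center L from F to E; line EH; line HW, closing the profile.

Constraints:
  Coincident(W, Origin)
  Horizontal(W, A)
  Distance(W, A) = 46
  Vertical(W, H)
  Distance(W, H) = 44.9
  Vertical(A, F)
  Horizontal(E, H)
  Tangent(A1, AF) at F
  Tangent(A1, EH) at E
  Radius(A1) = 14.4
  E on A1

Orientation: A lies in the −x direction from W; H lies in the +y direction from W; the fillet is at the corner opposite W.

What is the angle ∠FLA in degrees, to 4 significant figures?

64.73°

W is at the origin; W and A share the same y with |WA| = 46.0 and A on the −x side, so A = (-46.00, 0.000). WH is vertical with |WH| = 44.9 and H on the +y side, so H = (0.000, 44.90). The virtual corner opposite W is at (-46.00, 44.90). A1 meets AF tangentially, so LF is at right angles to AF and the tangent condition forces LE to be normal to EH, with radius 14.4, so the center L sits 14.4 in from both sides at L = (-31.60, 30.50). That places the tangent points at F = (-46.00, 30.50) on AF and E = (-31.60, 44.90) on EH. Then cos ∠FLA = LF·LA / (|LF||LA|), giving 64.73°.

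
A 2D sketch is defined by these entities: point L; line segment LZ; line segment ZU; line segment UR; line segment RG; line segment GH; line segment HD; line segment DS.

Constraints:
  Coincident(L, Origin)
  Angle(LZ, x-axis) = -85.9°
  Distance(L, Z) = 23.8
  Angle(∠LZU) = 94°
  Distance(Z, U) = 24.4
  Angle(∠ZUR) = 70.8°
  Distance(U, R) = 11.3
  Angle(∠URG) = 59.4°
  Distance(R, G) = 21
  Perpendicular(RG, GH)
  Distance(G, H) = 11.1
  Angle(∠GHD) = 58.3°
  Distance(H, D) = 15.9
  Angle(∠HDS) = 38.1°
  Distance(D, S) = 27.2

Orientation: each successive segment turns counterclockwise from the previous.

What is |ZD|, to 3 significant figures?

18.2

L is at the origin; LZ runs at -85.9° with length 23.8, so Z = (1.70, -23.7). ∠LZU = 94.0° gives ZU at 0.100° from the x-axis; with |ZU| = 24.4, U = (26.1, -23.7). ∠ZUR = 70.8° gives UR at 109° from the x-axis; with |UR| = 11.3, R = (22.4, -13.0). ∠URG = 59.4° gives RG at -130° from the x-axis; with |RG| = 21.0, G = (8.84, -29.1). RG ⟂ GH, so GH runs at -40.1°; with |GH| = 11.1, H = (17.3, -36.2). ∠GHD = 58.3° gives HD at 81.6° from the x-axis; with |HD| = 15.9, D = (19.7, -20.5). Then |ZD| = |D − Z| = 18.2.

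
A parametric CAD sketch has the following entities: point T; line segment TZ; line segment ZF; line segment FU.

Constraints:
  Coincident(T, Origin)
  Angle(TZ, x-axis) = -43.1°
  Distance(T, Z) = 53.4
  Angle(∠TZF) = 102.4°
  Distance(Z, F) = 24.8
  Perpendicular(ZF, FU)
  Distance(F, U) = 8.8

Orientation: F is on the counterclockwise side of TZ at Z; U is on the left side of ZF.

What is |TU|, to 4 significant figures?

56.52

∠TZF = 102.4°, so ZF runs at -43.1° + (180° − 102.4°) = 34.50° from the x-axis; with |ZF| = 24.8, F = Z + 24.8·(cos 34.50°, sin 34.50°) = (59.43, -22.44). The perpendicularity gives FU at right angles to ZF; with |FU| = 8.8 on the left of ZF, U = F + 8.8·(-0.5664, 0.8241) = (54.44, -15.19). Then |TU| = |U − T| = 56.52.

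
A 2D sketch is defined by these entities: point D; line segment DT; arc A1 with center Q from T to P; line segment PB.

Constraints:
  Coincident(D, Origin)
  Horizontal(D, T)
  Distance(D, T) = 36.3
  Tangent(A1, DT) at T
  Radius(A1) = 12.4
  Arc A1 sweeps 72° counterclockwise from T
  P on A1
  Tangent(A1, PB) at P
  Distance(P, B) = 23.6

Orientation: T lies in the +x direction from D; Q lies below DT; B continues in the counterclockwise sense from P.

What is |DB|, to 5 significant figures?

35.470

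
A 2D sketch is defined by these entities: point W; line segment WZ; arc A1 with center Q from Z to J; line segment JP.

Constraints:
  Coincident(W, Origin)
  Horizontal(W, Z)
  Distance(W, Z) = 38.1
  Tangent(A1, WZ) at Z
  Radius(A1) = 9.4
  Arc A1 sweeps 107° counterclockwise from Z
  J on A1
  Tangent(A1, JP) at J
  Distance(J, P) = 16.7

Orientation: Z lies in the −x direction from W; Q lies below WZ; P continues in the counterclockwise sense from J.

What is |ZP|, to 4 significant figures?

28.42

W is at the origin; W and Z share the same y with |WZ| = 38.1 and Z on the −x side, so Z = (-38.10, 0.000). The tangent condition forces QZ to be normal to WZ, so Q = Z + (0, -9.4) = (-38.10, -9.400). On A1, Z sits at bearing 90° from Q; a 107° counterclockwise sweep puts J at bearing 197°, so J = Q + 9.4·(cos 197°, sin 197°) = (-47.09, -12.15). Since A1 is tangent to JP there, QJ ⟂ JP, so JP runs along (−sin 197°, cos 197°); with |JP| = 16.7, P = (-42.21, -28.12). Then |ZP| = |P − Z| = 28.42.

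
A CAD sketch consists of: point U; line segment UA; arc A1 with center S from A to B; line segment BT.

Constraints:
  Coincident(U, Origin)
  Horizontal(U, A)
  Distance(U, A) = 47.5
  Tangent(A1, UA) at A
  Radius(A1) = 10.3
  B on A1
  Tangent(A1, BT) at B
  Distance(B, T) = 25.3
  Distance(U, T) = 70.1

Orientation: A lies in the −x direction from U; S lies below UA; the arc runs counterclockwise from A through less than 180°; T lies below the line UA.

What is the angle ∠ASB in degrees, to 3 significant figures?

81.5°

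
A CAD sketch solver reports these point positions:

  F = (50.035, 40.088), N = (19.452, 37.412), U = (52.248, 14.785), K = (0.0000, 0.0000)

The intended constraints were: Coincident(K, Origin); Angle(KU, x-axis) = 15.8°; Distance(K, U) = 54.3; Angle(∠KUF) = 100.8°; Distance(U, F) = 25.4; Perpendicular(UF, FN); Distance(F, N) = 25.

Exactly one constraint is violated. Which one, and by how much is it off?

Distance(F, N) = 25 — off by 5.70.

K = (0.00, 0.00) ✓; KU at 15.80° ✓; |KU| = 54.30 ✓; ∠KUF = 100.8° ✓; |UF| = 25.40 ✓; ∠(UF, FN) = 90.00° ✓; |FN| = 30.70 ✗.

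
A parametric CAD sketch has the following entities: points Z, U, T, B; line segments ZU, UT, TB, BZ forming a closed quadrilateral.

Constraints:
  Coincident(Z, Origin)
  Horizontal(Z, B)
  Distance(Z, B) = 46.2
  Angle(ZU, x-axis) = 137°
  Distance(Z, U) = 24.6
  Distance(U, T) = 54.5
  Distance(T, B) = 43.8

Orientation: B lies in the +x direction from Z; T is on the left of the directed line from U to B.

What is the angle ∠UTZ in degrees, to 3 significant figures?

26.7°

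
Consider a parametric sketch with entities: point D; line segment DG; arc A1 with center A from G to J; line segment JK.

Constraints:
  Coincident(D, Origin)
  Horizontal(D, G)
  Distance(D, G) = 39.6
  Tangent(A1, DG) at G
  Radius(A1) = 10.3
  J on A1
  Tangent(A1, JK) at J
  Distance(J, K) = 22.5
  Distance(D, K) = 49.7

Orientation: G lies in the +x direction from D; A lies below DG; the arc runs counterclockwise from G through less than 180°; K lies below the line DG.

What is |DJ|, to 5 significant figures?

32.386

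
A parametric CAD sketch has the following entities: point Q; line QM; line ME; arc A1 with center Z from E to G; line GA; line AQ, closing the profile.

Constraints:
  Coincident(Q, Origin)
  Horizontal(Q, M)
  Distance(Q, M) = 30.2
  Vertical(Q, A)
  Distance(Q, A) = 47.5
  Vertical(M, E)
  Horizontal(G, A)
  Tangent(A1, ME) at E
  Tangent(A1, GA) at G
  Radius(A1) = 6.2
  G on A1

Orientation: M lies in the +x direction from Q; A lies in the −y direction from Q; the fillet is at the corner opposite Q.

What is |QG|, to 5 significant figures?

53.219

Q is at the origin; QM is horizontal with |QM| = 30.2 and M on the +x side, so M = (30.200, 0.0000). Q and A share the same x with |QA| = 47.5 and A on the −y side, so A = (0.0000, -47.500). The virtual corner opposite Q is at (30.200, -47.500). Tangency of A1 to ME means the radius ZE is perpendicular to ME and since A1 is tangent to GA there, ZG ⟂ GA, with radius 6.2, so the center Z sits 6.2 in from both sides at Z = (24.000, -41.300). That places the tangent points at E = (30.200, -41.300) on ME and G = (24.000, -47.500) on GA. Then |QG| = |G − Q| = 53.219.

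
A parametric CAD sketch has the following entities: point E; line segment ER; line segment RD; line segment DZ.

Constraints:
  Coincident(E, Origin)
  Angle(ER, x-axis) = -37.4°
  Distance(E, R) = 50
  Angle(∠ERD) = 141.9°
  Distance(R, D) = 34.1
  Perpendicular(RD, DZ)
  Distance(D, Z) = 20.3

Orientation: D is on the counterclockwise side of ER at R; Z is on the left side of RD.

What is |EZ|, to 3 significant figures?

74.2

∠ERD = 141.9°, so RD runs at -37.4° + (180° − 141.9°) = 0.700° from the x-axis; with |RD| = 34.1, D = R + 34.1·(cos 0.700°, sin 0.700°) = (73.8, -30.0). The perpendicularity gives DZ at right angles to RD; with |DZ| = 20.3 on the left of RD, Z = D + 20.3·(-0.0122, 1.00) = (73.6, -9.65). Then |EZ| = |Z − E| = 74.2.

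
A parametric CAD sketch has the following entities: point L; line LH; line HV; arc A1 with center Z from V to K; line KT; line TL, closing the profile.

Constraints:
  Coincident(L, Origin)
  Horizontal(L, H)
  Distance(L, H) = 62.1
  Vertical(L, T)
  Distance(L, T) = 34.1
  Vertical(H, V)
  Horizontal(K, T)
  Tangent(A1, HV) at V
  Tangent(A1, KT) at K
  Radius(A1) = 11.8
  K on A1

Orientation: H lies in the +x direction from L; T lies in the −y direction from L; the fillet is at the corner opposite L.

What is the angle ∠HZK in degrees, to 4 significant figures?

152.1°

The virtual corner opposite L is at (62.10, -34.10). Tangency of A1 to HV means the radius ZV is perpendicular to HV and tangency of A1 to KT means the radius ZK is perpendicular to KT, with radius 11.8, so the center Z sits 11.8 in from both sides at Z = (50.30, -22.30). That places the tangent points at V = (62.10, -22.30) on HV and K = (50.30, -34.10) on KT. Then cos ∠HZK = ZH·ZK / (|ZH||ZK|), giving 152.1°.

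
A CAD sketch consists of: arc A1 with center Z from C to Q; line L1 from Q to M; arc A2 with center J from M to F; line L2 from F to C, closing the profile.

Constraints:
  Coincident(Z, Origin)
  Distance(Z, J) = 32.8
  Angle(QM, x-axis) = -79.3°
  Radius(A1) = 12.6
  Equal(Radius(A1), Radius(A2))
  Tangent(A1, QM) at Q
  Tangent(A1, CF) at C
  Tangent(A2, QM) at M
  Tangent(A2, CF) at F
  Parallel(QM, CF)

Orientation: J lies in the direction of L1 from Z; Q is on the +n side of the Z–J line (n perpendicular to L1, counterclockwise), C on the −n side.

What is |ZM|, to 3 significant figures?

35.1

Tangency of A1 to both parallel lines with radius 12.6 puts Q and C at Z ± 12.6·n: Q = (12.4, 2.34), C = (-12.4, -2.34). Equal radii place M and F the same way about J: M = J + 12.6·n = (18.5, -29.9), F = J − 12.6·n = (-6.29, -34.6). Then |ZM| = |M − Z| = 35.1.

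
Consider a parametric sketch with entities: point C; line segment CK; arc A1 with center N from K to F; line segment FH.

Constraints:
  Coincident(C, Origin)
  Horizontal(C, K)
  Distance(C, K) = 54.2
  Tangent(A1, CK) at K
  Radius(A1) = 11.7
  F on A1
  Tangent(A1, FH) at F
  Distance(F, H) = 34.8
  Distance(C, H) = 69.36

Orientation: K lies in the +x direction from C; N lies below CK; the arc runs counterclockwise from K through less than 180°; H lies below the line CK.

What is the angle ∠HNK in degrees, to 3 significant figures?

173°

C is at the origin; CK is horizontal with |CK| = 54.2 and K on the +x side, so K = (54.2, 0.00). Tangency of A1 to CK means the radius NK is perpendicular to CK, so N = K + (0, -11.7) = (54.2, -11.7). Since NF ⟂ FH (tangency), |NH| = √(11.7² + 34.8²) = 36.7 regardless of where F sits on A1. So H lies on both circle(C, 69.36) and circle(N, 36.7); the below-CK intersection is H = (49.9, -48.2). F is the foot of the tangent from H: F = (42.8, -14.1).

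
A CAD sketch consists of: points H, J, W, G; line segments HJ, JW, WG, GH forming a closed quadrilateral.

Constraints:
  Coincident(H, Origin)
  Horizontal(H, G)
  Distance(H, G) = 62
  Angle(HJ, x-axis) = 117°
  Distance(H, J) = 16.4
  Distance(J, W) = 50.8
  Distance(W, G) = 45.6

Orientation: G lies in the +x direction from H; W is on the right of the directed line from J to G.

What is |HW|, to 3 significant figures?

34.9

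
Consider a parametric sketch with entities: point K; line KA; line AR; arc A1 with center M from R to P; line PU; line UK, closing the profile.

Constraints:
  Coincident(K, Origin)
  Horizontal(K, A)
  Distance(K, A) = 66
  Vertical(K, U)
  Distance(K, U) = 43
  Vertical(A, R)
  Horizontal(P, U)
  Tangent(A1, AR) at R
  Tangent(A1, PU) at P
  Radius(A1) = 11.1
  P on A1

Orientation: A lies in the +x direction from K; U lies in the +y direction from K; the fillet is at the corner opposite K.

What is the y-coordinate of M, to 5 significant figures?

31.900

K is at the origin; K and A share the same y with |KA| = 66.0 and A on the +x side, so A = (66.000, 0.0000). KU is vertical with |KU| = 43.0 and U on the +y side, so U = (0.0000, 43.000). The virtual corner opposite K is at (66.000, 43.000). A1 meets AR tangentially, so MR is at right angles to AR and the tangent condition forces MP to be normal to PU, with radius 11.1, so the center M sits 11.1 in from both sides at M = (54.900, 31.900). So M.y = 31.900.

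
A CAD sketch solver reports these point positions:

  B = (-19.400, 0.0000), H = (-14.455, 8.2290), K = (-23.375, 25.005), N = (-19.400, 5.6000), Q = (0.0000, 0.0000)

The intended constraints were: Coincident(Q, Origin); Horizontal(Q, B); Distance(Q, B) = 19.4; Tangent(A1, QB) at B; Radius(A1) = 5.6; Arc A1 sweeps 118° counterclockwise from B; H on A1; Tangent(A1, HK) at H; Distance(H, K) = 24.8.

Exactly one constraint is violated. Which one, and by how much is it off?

Distance(H, K) = 24.8 — off by 5.80.

Q = (0.00, 0.00) ✓; Q.y = 0.00, B.y = 0.00 ✓; |QB| = 19.40 ✓; ∠(NB, BQ) = 90.00° ✓; |NB| = 5.600 ✓; bearing(N→H) − bearing(N→B) = 118.0° ✓; |NH| = 5.600 ✓; ∠(NH, HK) = 90.00° ✓; |HK| = 19.00 ✗.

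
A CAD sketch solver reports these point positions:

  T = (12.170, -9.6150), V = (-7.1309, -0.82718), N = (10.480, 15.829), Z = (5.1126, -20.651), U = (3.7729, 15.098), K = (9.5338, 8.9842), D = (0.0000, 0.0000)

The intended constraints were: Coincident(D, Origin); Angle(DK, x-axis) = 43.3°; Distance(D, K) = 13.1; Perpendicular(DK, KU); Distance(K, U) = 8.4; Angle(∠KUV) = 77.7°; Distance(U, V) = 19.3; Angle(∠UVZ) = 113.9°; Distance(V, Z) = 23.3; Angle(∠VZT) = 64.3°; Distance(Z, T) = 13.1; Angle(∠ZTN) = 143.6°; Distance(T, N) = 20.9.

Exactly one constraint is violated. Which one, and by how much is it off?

Distance(T, N) = 20.9 — off by 4.60.

D = (0.00, 0.00) ✓; DK at 43.30° ✓; |DK| = 13.10 ✓; ∠(DK, KU) = 90.00° ✓; |KU| = 8.400 ✓; ∠KUV = 77.70° ✓; |UV| = 19.30 ✓; ∠UVZ = 113.9° ✓; |VZ| = 23.30 ✓; ∠VZT = 64.30° ✓; |ZT| = 13.10 ✓; ∠ZTN = 143.6° ✓; |TN| = 25.50 ✗.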